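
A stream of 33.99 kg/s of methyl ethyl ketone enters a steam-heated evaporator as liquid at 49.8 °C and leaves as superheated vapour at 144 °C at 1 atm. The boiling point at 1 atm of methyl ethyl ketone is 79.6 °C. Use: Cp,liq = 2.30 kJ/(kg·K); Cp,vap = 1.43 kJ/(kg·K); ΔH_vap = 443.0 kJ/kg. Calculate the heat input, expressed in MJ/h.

Q = 73900 MJ/h

liquid 49.8→79.6 °C: 68.54 kJ/kg
vaporisation at 79.6 °C: 443 kJ/kg
vapour 79.6→144 °C: 92.092 kJ/kg
Δh = 68.54 + 443 + 92.092 = 603.63 kJ/kg
Q = ṁ·Δh = 33.99 kg/s × 603.63 kJ/kg = 20517 kJ/s
|Q| = 20517 kW = 73863 MJ/h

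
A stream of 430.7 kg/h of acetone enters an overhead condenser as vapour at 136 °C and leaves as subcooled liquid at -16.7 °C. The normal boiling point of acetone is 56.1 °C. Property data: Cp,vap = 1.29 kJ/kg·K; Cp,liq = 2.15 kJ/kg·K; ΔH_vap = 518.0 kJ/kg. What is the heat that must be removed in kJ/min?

Q_c = 5580 kJ/min

vapour 136→56.1 °C: -103.07 kJ/kg
condensation at 56.1 °C: -518 kJ/kg
liquid 56.1→-16.7 °C: -156.52 kJ/kg
Δh = -103.07 + -518 + -156.52 = -777.59 kJ/kg
Q = ṁ·Δh = 430.7 kg/h × -777.59 kJ/kg = -334910 kJ/h
|Q| = 93.03 kW = 5581.8 kJ/min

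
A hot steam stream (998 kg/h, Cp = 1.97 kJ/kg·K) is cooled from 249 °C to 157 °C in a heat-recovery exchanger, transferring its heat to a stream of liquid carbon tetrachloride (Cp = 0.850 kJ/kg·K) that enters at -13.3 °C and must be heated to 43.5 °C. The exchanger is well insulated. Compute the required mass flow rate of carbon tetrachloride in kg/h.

Heat released by hot stream: Q = 998 × 1.97 × (249 − 157) = 180880 kJ/h
Energy balance on cold side (adiabatic exchanger): Q = ṁ_c·Cp_c·(T_c,out − T_c,in)
ṁ_c = 180880 / [0.850 × (43.5 − -13.3)] = 3746.4 kg/h

ṁ_c = 3750 kg/h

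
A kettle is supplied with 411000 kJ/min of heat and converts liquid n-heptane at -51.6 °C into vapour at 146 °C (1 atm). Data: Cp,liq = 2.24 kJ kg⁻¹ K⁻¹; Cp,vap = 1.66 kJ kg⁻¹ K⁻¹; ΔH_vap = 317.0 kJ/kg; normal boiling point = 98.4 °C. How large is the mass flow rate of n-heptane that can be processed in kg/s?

ṁ = 9.36 kg/s

Δh = 2.24×(98.4−-51.6) + 317.0 + 1.66×(146−98.4) = 732.02 kJ/kg
Q = 411000 kJ/min = 6850 kJ/s = 6850 kJ/s
ṁ = Q/Δh = 6850 / 732.02 = 9.3577 kg/s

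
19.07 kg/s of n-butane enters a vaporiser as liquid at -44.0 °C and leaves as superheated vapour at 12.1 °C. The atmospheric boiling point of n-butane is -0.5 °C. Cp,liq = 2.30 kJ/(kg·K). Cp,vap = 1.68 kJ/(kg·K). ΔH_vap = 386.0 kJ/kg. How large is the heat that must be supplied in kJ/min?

liquid -44.0→-0.5 °C: 100.05 kJ/kg
vaporisation at -0.5 °C: 386 kJ/kg
vapour -0.5→12.1 °C: 21.168 kJ/kg
Δh = 100.05 + 386 + 21.168 = 507.22 kJ/kg
Q = ṁ·Δh = 19.07 kg/s × 507.22 kJ/kg = 9672.6 kJ/s
|Q| = 9672.6 kW = 580360 kJ/min

Q = 580000 kJ/min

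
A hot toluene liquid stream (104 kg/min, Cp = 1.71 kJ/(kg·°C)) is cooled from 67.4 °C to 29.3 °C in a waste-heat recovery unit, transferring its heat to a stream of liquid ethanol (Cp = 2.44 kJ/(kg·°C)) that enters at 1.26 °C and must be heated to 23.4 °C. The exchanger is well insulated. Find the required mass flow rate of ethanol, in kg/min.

ṁ_c = 125 kg/min

Heat released by hot stream: Q = 104 × 1.71 × (67.4 − 29.3) = 6775.7 kJ/min
Energy balance on cold side (adiabatic exchanger): Q = ṁ_c·Cp_c·(T_c,out − T_c,in)
ṁ_c = 6775.7 / [2.44 × (23.4 − 1.26)] = 125.43 kg/min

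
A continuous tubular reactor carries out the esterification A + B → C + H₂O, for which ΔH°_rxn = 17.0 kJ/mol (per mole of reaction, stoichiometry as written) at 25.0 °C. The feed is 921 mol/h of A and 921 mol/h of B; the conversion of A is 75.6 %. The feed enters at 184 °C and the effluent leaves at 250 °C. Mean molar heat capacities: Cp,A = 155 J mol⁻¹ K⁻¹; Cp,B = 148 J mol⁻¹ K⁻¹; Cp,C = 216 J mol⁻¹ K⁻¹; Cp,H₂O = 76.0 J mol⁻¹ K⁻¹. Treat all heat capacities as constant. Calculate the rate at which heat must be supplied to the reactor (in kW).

Extent of reaction ξ = 0.756 × 921 = 696.28 mol/h
Reaction term: ξ·ΔH°_rxn = 696.28 × 17.0 = 11837 kJ/h
Sensible, feed 184→25 °C: -44371 kJ/h
Outlet flows (mol/h): A 224.72, B 224.72, C 696.28, H₂O 696.28
Sensible, products 25→250 °C: 61066 kJ/h
Q = ΔH = 28532 kJ/h = 7.9254 kW
Heat supplied = 7.9254 kW

Q_in = 7.93 kW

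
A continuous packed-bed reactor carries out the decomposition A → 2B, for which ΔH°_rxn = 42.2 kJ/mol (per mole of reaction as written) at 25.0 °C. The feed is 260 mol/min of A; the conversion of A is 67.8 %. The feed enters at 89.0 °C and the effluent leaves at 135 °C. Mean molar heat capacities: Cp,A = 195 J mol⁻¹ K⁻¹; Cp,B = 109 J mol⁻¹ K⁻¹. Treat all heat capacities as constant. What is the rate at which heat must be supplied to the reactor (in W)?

Extent of reaction ξ = 0.678 × 260 = 176.28 mol/min
Reaction term: ξ·ΔH°_rxn = 176.28 × 42.2 = 7439 kJ/min
Sensible, feed 89.0→25 °C: -3244.8 kJ/min
Outlet flows (mol/min): A 83.72, B 352.56
Sensible, products 25→135 °C: 6023 kJ/min
Q = ΔH = 10217 kJ/min = 170.29 kW
Heat supplied = 170290 W

Q_in = 170000 W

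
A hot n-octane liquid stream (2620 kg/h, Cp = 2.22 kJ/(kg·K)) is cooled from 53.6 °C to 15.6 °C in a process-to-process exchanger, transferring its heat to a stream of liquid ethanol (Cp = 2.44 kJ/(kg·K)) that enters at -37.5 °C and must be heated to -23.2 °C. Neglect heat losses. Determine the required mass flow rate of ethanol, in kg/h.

Heat released by hot stream: Q = 2620 × 2.22 × (53.6 − 15.6) = 221020 kJ/h
Energy balance on cold side (adiabatic exchanger): Q = ṁ_c·Cp_c·(T_c,out − T_c,in)
ṁ_c = 221020 / [2.44 × (-23.2 − -37.5)] = 6334.5 kg/h

ṁ_c = 6330 kg/h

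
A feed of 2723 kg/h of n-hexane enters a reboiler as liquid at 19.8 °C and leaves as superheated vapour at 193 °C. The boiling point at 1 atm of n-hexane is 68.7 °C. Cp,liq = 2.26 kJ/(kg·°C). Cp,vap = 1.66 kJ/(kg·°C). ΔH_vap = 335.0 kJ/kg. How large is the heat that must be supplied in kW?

liquid 19.8→68.7 °C: 110.51 kJ/kg
vaporisation at 68.7 °C: 335 kJ/kg
vapour 68.7→193 °C: 206.34 kJ/kg
Δh = 110.51 + 335 + 206.34 = 651.85 kJ/kg
Q = ṁ·Δh = 2723 kg/h × 651.85 kJ/kg = 1.775e+06 kJ/h
|Q| = 493.05 kW

Q = 493 kW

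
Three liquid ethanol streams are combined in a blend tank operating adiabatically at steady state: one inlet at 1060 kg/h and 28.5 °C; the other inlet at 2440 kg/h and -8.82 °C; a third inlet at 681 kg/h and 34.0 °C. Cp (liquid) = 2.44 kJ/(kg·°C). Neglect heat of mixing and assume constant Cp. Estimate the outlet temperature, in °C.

T_out = 7.62 °C

Adiabatic, steady state ⇒ Σ ṁᵢCp,ᵢ(T_out − Tᵢ) = 0
T_out = Σ ṁᵢCp,ᵢTᵢ / Σ ṁᵢCp,ᵢ
      = 77697 / 10202 = 7.6162 °C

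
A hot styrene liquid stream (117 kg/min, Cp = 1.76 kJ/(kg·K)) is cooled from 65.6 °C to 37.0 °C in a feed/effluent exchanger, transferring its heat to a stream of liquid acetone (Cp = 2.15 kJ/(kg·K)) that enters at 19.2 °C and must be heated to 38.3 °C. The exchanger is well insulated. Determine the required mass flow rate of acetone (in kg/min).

Heat released by hot stream: Q = 117 × 1.76 × (65.6 − 37.0) = 5889.3 kJ/min
Energy balance on cold side (adiabatic exchanger): Q = ṁ_c·Cp_c·(T_c,out − T_c,in)
ṁ_c = 5889.3 / [2.15 × (38.3 − 19.2)] = 143.41 kg/min

ṁ_c = 143 kg/min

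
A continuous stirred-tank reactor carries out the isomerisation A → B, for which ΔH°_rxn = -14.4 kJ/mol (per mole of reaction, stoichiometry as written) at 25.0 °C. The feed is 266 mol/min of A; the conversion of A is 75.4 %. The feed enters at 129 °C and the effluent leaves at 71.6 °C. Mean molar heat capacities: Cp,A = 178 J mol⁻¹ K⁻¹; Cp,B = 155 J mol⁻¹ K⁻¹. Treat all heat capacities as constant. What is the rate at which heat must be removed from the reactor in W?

Q_out = 97000 W

Extent of reaction ξ = 0.754 × 266 = 200.56 mol/min
Reaction term: ξ·ΔH°_rxn = 200.56 × -14.4 = -2888.1 kJ/min
Sensible, feed 129→25 °C: -4924.2 kJ/min
Outlet flows (mol/min): A 65.436, B 200.56
Sensible, products 25→71.6 °C: 1991.5 kJ/min
Q = ΔH = -5820.9 kJ/min = -97.014 kW
Heat removed = 97014 W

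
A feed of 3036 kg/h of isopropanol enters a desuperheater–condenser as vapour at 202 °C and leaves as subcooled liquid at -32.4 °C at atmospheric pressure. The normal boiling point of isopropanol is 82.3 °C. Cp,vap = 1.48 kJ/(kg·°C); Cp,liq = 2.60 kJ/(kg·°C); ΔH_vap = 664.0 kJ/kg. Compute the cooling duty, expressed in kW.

Q_c = 961 kW

vapour 202→82.3 °C: -177.16 kJ/kg
condensation at 82.3 °C: -664 kJ/kg
liquid 82.3→-32.4 °C: -298.22 kJ/kg
Δh = -177.16 + -664 + -298.22 = -1139.4 kJ/kg
Q = ṁ·Δh = 3036 kg/h × -1139.4 kJ/kg = -3.4591e+06 kJ/h
|Q| = 960.87 kW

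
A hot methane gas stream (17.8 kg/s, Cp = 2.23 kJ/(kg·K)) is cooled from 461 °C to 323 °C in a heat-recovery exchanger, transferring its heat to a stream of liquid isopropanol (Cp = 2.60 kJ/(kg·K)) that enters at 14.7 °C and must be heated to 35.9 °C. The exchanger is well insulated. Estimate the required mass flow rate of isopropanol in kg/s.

ṁ_c = 99.4 kg/s

Heat released by hot stream: Q = 17.8 × 2.23 × (461 − 323) = 5477.8 kJ/s
Energy balance on cold side (adiabatic exchanger): Q = ṁ_c·Cp_c·(T_c,out − T_c,in)
ṁ_c = 5477.8 / [2.60 × (35.9 − 14.7)] = 99.379 kg/s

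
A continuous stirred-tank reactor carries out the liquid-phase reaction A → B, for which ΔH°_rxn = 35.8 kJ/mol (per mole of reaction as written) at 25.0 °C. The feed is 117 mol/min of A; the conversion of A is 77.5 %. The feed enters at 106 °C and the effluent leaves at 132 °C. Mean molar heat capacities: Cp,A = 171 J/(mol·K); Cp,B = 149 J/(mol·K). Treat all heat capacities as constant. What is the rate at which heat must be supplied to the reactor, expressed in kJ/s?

Q_in = 59.2 kJ/s

Extent of reaction ξ = 0.775 × 117 = 90.675 mol/min
Reaction term: ξ·ΔH°_rxn = 90.675 × 35.8 = 3246.2 kJ/min
Sensible, feed 106→25 °C: -1620.6 kJ/min
Outlet flows (mol/min): A 26.325, B 90.675
Sensible, products 25→132 °C: 1927.3 kJ/min
Q = ΔH = 3552.9 kJ/min = 59.215 kW
Heat supplied = 59.215 kJ/s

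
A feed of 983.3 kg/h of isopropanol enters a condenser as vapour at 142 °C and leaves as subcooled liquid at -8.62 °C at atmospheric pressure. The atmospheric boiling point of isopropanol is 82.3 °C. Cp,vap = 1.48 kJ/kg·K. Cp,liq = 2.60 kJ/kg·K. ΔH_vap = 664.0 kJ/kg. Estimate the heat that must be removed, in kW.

Q_c = 270 kW

vapour 142→82.3 °C: -88.356 kJ/kg
condensation at 82.3 °C: -664 kJ/kg
liquid 82.3→-8.62 °C: -236.39 kJ/kg
Δh = -88.356 + -664 + -236.39 = -988.75 kJ/kg
Q = ṁ·Δh = 983.3 kg/h × -988.75 kJ/kg = -972240 kJ/h
|Q| = 270.07 kW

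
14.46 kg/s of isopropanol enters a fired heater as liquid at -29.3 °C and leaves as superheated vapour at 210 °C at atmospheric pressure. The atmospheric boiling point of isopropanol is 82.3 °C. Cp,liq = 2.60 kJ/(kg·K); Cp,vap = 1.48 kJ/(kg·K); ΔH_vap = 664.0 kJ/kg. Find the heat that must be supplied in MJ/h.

Q = 59500 MJ/h

liquid -29.3→82.3 °C: 290.16 kJ/kg
vaporisation at 82.3 °C: 664 kJ/kg
vapour 82.3→210 °C: 189 kJ/kg
Δh = 290.16 + 664 + 189 = 1143.2 kJ/kg
Q = ṁ·Δh = 14.46 kg/s × 1143.2 kJ/kg = 16530 kJ/s
|Q| = 16530 kW = 59508 MJ/h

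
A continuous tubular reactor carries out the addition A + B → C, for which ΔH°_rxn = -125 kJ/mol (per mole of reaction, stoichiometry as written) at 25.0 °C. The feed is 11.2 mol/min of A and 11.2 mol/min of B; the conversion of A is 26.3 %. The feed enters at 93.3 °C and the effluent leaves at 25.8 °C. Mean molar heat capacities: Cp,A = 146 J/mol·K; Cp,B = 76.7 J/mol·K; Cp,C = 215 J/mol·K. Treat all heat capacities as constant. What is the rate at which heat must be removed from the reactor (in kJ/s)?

Extent of reaction ξ = 0.263 × 11.2 = 2.9456 mol/min
Reaction term: ξ·ΔH°_rxn = 2.9456 × -125 = -368.2 kJ/min
Sensible, feed 93.3→25 °C: -170.36 kJ/min
Outlet flows (mol/min): A 8.2544, B 8.2544, C 2.9456
Sensible, products 25→25.8 °C: 1.9772 kJ/min
Q = ΔH = -536.58 kJ/min = -8.943 kW
Heat removed = 8.943 kJ/s

Q_out = 8.94 kJ/s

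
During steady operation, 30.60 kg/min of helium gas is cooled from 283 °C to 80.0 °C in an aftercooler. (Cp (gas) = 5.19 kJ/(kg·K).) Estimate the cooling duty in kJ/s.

Q_c = 537 kJ/s

Q = ṁ·Cp·ΔT = 30.60 × 5.19 × (80.0 − 283) = -32239 kJ/min
Converting: 32239 / 60 s = 537.32 kW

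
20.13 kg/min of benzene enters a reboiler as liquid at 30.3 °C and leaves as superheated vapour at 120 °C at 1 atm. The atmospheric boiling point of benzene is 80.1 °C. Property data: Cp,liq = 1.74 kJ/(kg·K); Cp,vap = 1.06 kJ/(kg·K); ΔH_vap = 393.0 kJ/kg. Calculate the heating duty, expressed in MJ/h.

liquid 30.3→80.1 °C: 86.652 kJ/kg
vaporisation at 80.1 °C: 393 kJ/kg
vapour 80.1→120 °C: 42.294 kJ/kg
Δh = 86.652 + 393 + 42.294 = 521.95 kJ/kg
Q = ṁ·Δh = 20.13 kg/min × 521.95 kJ/kg = 10507 kJ/min
|Q| = 175.11 kW = 630.41 MJ/h

Q = 630 MJ/h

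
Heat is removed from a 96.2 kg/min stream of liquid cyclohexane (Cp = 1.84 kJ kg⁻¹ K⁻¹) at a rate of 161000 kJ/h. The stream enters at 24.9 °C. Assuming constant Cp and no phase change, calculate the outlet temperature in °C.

Q = 161000 kJ/h = 2683.3 kJ/min
ΔT = Q/(ṁ·Cp) = 2683.3/(96.2×1.84) = 15.159 K
T_out = 24.9 − 15.159 = 9.7406 °C

T_out = 9.74 °C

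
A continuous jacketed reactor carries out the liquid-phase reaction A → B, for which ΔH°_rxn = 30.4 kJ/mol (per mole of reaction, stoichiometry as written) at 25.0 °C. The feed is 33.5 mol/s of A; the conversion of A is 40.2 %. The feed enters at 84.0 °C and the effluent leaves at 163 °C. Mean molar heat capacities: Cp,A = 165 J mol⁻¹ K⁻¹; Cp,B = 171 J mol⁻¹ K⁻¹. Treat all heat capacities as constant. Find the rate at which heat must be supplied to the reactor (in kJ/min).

Extent of reaction ξ = 0.402 × 33.5 = 13.467 mol/s
Reaction term: ξ·ΔH°_rxn = 13.467 × 30.4 = 409.4 kJ/s
Sensible, feed 84.0→25 °C: -326.12 kJ/s
Outlet flows (mol/s): A 20.033, B 13.467
Sensible, products 25→163 °C: 773.95 kJ/s
Q = ΔH = 857.22 kJ/s = 857.22 kW
Heat supplied = 51433 kJ/min

Q_in = 51400 kJ/min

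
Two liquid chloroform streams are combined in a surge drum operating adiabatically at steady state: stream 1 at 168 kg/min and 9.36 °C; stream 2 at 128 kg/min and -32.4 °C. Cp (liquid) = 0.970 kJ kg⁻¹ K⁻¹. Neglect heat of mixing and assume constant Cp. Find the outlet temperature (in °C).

No heat crosses the boundary, so H_out = H_in.
Σ ṁᵢCp,ᵢTᵢ = 168×0.970×9.36 + 128×0.970×-32.4 = -2497.5
Σ ṁᵢCp,ᵢ = 168×0.970 + 128×0.970 = 287.12
T_out = -2497.5 / 287.12 = -8.6984 °C

T_out = -8.70 °C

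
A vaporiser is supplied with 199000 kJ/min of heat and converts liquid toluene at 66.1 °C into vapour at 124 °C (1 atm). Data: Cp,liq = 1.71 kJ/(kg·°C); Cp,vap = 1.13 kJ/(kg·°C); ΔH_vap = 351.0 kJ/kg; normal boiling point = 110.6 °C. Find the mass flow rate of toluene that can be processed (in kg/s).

ṁ = 7.50 kg/s

Δh = 1.71×(110.6−66.1) + 351.0 + 1.13×(124−110.6) = 442.24 kJ/kg
Q = 199000 kJ/min = 3316.7 kJ/s = 3316.7 kJ/s
ṁ = Q/Δh = 3316.7 / 442.24 = 7.4997 kg/s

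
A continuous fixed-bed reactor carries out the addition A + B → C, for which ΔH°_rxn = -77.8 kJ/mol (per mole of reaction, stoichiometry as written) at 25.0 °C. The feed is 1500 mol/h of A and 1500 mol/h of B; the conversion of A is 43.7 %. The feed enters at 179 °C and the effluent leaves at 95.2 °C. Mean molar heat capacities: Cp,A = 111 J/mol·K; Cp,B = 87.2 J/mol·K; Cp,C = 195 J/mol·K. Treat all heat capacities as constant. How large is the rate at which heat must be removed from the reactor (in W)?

Q_out = 21100 W

Extent of reaction ξ = 0.437 × 1500 = 655.5 mol/h
Reaction term: ξ·ΔH°_rxn = 655.5 × -77.8 = -50998 kJ/h
Sensible, feed 179→25 °C: -45784 kJ/h
Outlet flows (mol/h): A 844.5, B 844.5, C 655.5
Sensible, products 25→95.2 °C: 20723 kJ/h
Q = ΔH = -76059 kJ/h = -21.127 kW
Heat removed = 21127 W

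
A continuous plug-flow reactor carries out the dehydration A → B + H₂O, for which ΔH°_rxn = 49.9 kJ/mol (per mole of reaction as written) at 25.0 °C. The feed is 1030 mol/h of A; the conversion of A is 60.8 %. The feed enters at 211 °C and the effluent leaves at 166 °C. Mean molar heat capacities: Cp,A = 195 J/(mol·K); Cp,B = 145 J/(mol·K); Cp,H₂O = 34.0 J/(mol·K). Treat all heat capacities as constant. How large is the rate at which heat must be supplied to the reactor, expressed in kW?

Extent of reaction ξ = 0.608 × 1030 = 626.24 mol/h
Reaction term: ξ·ΔH°_rxn = 626.24 × 49.9 = 31249 kJ/h
Sensible, feed 211→25 °C: -37358 kJ/h
Outlet flows (mol/h): A 403.76, B 626.24, H₂O 626.24
Sensible, products 25→166 °C: 26907 kJ/h
Q = ΔH = 20798 kJ/h = 5.7773 kW
Heat supplied = 5.7773 kW

Q_in = 5.78 kW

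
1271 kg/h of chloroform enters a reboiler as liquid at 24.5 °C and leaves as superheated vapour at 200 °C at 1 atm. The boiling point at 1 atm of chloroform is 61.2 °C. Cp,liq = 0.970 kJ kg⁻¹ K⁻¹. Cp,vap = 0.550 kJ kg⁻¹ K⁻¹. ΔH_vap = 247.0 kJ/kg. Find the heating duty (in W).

liquid 24.5→61.2 °C: 35.599 kJ/kg
vaporisation at 61.2 °C: 247 kJ/kg
vapour 61.2→200 °C: 76.34 kJ/kg
Δh = 35.599 + 247 + 76.34 = 358.94 kJ/kg
Q = ṁ·Δh = 1271 kg/h × 358.94 kJ/kg = 456210 kJ/h
|Q| = 126.73 kW = 126730 W

Q = 127000 W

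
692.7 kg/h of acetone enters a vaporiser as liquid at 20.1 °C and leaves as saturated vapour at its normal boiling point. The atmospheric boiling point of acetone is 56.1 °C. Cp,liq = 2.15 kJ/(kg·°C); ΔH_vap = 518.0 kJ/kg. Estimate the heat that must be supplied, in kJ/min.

Q = 6870 kJ/min

liquid 20.1→56.1 °C: 77.4 kJ/kg
vaporisation at 56.1 °C: 518 kJ/kg
Δh = 77.4 + 518 = 595.4 kJ/kg
Q = ṁ·Δh = 692.7 kg/h × 595.4 kJ/kg = 412430 kJ/h
|Q| = 114.56 kW = 6873.9 kJ/min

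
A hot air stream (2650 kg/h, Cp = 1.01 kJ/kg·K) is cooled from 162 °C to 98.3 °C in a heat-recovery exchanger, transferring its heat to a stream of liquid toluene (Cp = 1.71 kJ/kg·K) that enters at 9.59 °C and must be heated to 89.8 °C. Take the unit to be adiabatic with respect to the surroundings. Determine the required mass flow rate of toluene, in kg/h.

Heat released by hot stream: Q = 2650 × 1.01 × (162 − 98.3) = 170490 kJ/h
Energy balance on cold side (adiabatic exchanger): Q = ṁ_c·Cp_c·(T_c,out − T_c,in)
ṁ_c = 170490 / [1.71 × (89.8 − 9.59)] = 1243 kg/h

ṁ_c = 1240 kg/h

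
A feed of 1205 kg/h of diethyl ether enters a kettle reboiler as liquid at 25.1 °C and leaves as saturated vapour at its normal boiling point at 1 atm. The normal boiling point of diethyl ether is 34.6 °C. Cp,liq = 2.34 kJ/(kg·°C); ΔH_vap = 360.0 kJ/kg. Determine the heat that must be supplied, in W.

liquid 25.1→34.6 °C: 22.23 kJ/kg
vaporisation at 34.6 °C: 360 kJ/kg
Δh = 22.23 + 360 = 382.23 kJ/kg
Q = ṁ·Δh = 1205 kg/h × 382.23 kJ/kg = 460590 kJ/h
|Q| = 127.94 kW = 127940 W

Q = 128000 W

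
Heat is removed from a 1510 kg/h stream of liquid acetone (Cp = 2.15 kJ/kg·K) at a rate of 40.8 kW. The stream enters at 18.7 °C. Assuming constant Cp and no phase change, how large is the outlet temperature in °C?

Q = 40.8 kW = 146880 kJ/h
ΔT = Q/(ṁ·Cp) = 146880/(1510×2.15) = 45.243 K
T_out = 18.7 − 45.243 = -26.543 °C

T_out = -26.5 °C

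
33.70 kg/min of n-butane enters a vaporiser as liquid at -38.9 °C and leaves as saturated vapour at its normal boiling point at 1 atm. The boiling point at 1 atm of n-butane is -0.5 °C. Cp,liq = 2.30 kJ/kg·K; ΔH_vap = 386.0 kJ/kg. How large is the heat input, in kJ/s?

Q = 266 kJ/s

liquid -38.9→-0.5 °C: 88.32 kJ/kg
vaporisation at -0.5 °C: 386 kJ/kg
Δh = 88.32 + 386 = 474.32 kJ/kg
Q = ṁ·Δh = 33.70 kg/min × 474.32 kJ/kg = 15985 kJ/min
|Q| = 266.41 kW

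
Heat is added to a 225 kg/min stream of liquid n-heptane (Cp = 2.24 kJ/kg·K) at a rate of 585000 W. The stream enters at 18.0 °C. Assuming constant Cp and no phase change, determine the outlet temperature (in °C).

T_out = 87.6 °C

Q = 585000 W = 35100 kJ/min
ΔT = Q/(ṁ·Cp) = 35100/(225×2.24) = 69.643 K
T_out = 18.0 + 69.643 = 87.643 °C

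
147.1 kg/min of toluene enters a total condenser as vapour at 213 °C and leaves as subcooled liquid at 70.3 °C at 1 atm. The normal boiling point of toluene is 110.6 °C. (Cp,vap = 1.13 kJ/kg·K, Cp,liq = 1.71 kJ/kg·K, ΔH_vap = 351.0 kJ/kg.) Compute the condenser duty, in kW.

Q_c = 1310 kW

vapour 213→110.6 °C: -115.71 kJ/kg
condensation at 110.6 °C: -351 kJ/kg
liquid 110.6→70.3 °C: -68.913 kJ/kg
Δh = -115.71 + -351 + -68.913 = -535.62 kJ/kg
Q = ṁ·Δh = 147.1 kg/min × -535.62 kJ/kg = -78790 kJ/min
|Q| = 1313.2 kW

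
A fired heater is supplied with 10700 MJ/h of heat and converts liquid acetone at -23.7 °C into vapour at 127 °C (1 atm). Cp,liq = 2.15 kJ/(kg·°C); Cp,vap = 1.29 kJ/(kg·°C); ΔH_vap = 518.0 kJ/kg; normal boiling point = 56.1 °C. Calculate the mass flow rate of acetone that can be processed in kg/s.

Δh = 2.15×(56.1−-23.7) + 518.0 + 1.29×(127−56.1) = 781.03 kJ/kg
Q = 10700 MJ/h = 2972.2 kJ/s = 2972.2 kJ/s
ṁ = Q/Δh = 2972.2 / 781.03 = 3.8055 kg/s

ṁ = 3.81 kg/s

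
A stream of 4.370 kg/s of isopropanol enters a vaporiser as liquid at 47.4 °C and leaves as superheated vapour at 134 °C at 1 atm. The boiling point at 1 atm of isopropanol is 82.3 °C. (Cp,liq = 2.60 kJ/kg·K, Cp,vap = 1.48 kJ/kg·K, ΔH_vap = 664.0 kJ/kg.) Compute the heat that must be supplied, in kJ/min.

Q = 218000 kJ/min

liquid 47.4→82.3 °C: 90.74 kJ/kg
vaporisation at 82.3 °C: 664 kJ/kg
vapour 82.3→134 °C: 76.516 kJ/kg
Δh = 90.74 + 664 + 76.516 = 831.26 kJ/kg
Q = ṁ·Δh = 4.370 kg/s × 831.26 kJ/kg = 3632.6 kJ/s
|Q| = 3632.6 kW = 217960 kJ/min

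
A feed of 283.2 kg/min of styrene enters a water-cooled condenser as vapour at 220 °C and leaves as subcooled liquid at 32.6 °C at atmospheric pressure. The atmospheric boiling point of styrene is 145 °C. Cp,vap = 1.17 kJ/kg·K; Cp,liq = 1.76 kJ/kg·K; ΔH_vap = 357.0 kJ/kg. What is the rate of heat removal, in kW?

Q_c = 3030 kW

vapour 220→145 °C: -87.75 kJ/kg
condensation at 145 °C: -357 kJ/kg
liquid 145→32.6 °C: -197.82 kJ/kg
Δh = -87.75 + -357 + -197.82 = -642.57 kJ/kg
Q = ṁ·Δh = 283.2 kg/min × -642.57 kJ/kg = -181980 kJ/min
|Q| = 3032.9 kW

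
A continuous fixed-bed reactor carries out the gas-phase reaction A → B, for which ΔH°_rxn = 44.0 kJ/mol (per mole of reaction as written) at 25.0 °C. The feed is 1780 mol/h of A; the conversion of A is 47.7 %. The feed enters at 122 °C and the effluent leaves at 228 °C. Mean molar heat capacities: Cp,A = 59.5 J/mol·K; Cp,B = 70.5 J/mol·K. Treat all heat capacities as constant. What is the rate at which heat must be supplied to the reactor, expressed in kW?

Extent of reaction ξ = 0.477 × 1780 = 849.06 mol/h
Reaction term: ξ·ΔH°_rxn = 849.06 × 44.0 = 37359 kJ/h
Sensible, feed 122→25 °C: -10273 kJ/h
Outlet flows (mol/h): A 930.94, B 849.06
Sensible, products 25→228 °C: 23396 kJ/h
Q = ΔH = 50481 kJ/h = 14.023 kW
Heat supplied = 14.023 kW

Q_in = 14.0 kW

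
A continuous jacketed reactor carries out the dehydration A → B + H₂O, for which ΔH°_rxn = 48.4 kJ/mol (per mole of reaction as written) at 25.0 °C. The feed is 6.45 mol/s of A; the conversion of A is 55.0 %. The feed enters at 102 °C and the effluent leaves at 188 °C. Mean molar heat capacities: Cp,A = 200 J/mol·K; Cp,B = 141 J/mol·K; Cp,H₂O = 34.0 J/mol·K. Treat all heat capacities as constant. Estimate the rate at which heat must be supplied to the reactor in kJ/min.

Q_in = 16100 kJ/min

Extent of reaction ξ = 0.550 × 6.45 = 3.5475 mol/s
Reaction term: ξ·ΔH°_rxn = 3.5475 × 48.4 = 171.7 kJ/s
Sensible, feed 102→25 °C: -99.33 kJ/s
Outlet flows (mol/s): A 2.9025, B 3.5475, H₂O 3.5475
Sensible, products 25→188 °C: 195.81 kJ/s
Q = ΔH = 268.18 kJ/s = 268.18 kW
Heat supplied = 16091 kJ/min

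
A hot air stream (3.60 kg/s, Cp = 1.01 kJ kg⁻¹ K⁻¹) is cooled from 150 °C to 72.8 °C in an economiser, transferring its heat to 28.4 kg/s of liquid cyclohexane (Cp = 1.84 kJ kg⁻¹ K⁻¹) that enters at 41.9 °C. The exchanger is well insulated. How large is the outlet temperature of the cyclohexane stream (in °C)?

Heat released by hot stream: Q = 3.60 × 1.01 × (150 − 72.8) = 280.7 kJ/s
Energy balance on cold side (adiabatic exchanger): Q = ṁ_c·Cp_c·(T_c,out − T_c,in)
T_c,out = 41.9 + 280.7/(28.4 × 1.84) = 47.272 °C

T_c,out = 47.3 °C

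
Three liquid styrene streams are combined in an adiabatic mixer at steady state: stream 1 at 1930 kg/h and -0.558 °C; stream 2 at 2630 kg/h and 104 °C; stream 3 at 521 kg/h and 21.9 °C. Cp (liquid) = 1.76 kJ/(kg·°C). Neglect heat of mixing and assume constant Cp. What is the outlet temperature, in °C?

T_out = 55.9 °C

No heat crosses the boundary, so H_out = H_in.
Σ ṁᵢCp,ᵢTᵢ = 1930×1.76×-0.558 + 2630×1.76×104 + 521×1.76×21.9 = 499580
Σ ṁᵢCp,ᵢ = 1930×1.76 + 2630×1.76 + 521×1.76 = 8942.6
T_out = 499580 / 8942.6 = 55.866 °C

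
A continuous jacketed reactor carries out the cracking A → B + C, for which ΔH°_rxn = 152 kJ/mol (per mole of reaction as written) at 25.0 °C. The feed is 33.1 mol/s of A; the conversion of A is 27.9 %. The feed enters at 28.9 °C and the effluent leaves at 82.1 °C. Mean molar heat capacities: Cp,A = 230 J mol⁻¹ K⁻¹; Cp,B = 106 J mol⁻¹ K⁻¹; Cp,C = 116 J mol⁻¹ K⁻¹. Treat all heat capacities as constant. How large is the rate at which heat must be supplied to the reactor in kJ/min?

Extent of reaction ξ = 0.279 × 33.1 = 9.2349 mol/s
Reaction term: ξ·ΔH°_rxn = 9.2349 × 152 = 1403.7 kJ/s
Sensible, feed 28.9→25 °C: -29.691 kJ/s
Outlet flows (mol/s): A 23.865, B 9.2349, C 9.2349
Sensible, products 25→82.1 °C: 430.48 kJ/s
Q = ΔH = 1804.5 kJ/s = 1804.5 kW
Heat supplied = 108270 kJ/min

Q_in = 108000 kJ/min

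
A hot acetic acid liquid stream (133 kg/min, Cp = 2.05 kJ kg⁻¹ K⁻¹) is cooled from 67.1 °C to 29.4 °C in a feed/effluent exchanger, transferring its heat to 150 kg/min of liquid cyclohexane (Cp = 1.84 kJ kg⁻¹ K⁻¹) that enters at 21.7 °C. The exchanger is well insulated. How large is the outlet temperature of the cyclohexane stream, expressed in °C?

T_c,out = 58.9 °C

Heat released by hot stream: Q = 133 × 2.05 × (67.1 − 29.4) = 10279 kJ/min
Energy balance on cold side (adiabatic exchanger): Q = ṁ_c·Cp_c·(T_c,out − T_c,in)
T_c,out = 21.7 + 10279/(150 × 1.84) = 58.942 °C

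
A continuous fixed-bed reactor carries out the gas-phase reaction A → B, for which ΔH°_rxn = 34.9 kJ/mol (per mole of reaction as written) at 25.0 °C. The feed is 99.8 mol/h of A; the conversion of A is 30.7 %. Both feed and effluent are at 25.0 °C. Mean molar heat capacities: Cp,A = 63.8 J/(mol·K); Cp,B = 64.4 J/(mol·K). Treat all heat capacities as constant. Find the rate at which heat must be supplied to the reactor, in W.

Q_in = 297 W

Extent of reaction ξ = 0.307 × 99.8 = 30.639 mol/h
Reaction term: ξ·ΔH°_rxn = 30.639 × 34.9 = 1069.3 kJ/h
Q = ΔH = 1069.3 kJ/h = 0.29702 kW
Heat supplied = 297.02 W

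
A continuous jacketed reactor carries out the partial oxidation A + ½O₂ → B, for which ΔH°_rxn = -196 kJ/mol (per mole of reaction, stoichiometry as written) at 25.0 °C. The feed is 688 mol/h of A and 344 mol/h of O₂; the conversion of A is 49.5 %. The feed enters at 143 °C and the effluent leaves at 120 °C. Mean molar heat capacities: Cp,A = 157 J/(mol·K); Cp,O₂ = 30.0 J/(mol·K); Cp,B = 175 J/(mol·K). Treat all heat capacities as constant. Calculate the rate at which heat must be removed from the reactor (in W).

Extent of reaction ξ = 0.495 × 688 = 340.56 mol/h
Reaction term: ξ·ΔH°_rxn = 340.56 × -196 = -66750 kJ/h
Sensible, feed 143→25 °C: -13964 kJ/h
Outlet flows (mol/h): A 347.44, O₂ 173.72, B 340.56
Sensible, products 25→120 °C: 11339 kJ/h
Q = ΔH = -69374 kJ/h = -19.271 kW
Heat removed = 19271 W

Q_out = 19300 W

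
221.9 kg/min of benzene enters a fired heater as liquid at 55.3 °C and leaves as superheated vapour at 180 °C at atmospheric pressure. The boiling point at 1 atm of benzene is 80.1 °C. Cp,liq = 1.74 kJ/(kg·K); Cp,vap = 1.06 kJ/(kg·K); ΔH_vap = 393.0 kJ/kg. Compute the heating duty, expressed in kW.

liquid 55.3→80.1 °C: 43.152 kJ/kg
vaporisation at 80.1 °C: 393 kJ/kg
vapour 80.1→180 °C: 105.89 kJ/kg
Δh = 43.152 + 393 + 105.89 = 542.05 kJ/kg
Q = ṁ·Δh = 221.9 kg/min × 542.05 kJ/kg = 120280 kJ/min
|Q| = 2004.7 kW

Q = 2000 kW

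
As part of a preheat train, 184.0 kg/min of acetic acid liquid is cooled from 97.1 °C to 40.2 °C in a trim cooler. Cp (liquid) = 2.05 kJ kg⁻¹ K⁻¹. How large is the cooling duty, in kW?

Q_c = 358 kW

Q = ṁ·Cp·ΔT = 184.0 × 2.05 × (40.2 − 97.1) = -21463 kJ/min
Converting: 21463 / 60 s = 357.71 kW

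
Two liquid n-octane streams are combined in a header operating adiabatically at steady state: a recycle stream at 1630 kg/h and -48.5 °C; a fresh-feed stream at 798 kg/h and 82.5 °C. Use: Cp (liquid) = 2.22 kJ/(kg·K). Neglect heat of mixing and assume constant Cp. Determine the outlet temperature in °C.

Adiabatic, steady state ⇒ Σ ṁᵢCp,ᵢ(T_out − Tᵢ) = 0
T_out = Σ ṁᵢCp,ᵢTᵢ / Σ ṁᵢCp,ᵢ
      = -29348 / 5390.2 = -5.4448 °C

T_out = -5.44 °C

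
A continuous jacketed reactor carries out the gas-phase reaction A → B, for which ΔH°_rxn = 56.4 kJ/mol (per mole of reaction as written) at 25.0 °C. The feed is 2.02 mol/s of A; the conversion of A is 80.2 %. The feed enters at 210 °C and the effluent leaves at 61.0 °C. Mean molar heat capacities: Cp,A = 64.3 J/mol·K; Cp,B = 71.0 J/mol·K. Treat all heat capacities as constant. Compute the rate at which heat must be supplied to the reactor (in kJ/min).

Q_in = 4340 kJ/min

Extent of reaction ξ = 0.802 × 2.02 = 1.62 mol/s
Reaction term: ξ·ΔH°_rxn = 1.62 × 56.4 = 91.37 kJ/s
Sensible, feed 210→25 °C: -24.029 kJ/s
Outlet flows (mol/s): A 0.39996, B 1.62
Sensible, products 25→61.0 °C: 5.0666 kJ/s
Q = ΔH = 72.408 kJ/s = 72.408 kW
Heat supplied = 4344.5 kJ/min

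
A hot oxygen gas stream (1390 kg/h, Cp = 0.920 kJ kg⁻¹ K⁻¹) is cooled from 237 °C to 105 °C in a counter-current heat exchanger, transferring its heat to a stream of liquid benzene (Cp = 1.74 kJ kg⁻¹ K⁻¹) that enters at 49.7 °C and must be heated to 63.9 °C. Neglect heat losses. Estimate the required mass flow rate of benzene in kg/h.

Heat released by hot stream: Q = 1390 × 0.920 × (237 − 105) = 168800 kJ/h
Energy balance on cold side (adiabatic exchanger): Q = ṁ_c·Cp_c·(T_c,out − T_c,in)
ṁ_c = 168800 / [1.74 × (63.9 − 49.7)] = 6831.9 kg/h

ṁ_c = 6830 kg/h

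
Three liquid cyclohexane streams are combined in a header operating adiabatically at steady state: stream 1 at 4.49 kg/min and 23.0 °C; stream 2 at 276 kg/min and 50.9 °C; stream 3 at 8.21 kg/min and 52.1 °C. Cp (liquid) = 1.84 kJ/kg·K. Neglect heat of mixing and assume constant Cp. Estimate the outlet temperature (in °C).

T_out = 50.5 °C

Adiabatic, steady state ⇒ Σ ṁᵢCp,ᵢ(T_out − Tᵢ) = 0
Σ ṁᵢCp,ᵢTᵢ = 4.49×1.84×23.0 + 276×1.84×50.9 + 8.21×1.84×52.1 = 26826
Σ ṁᵢCp,ᵢ = 4.49×1.84 + 276×1.84 + 8.21×1.84 = 531.21
T_out = 26826 / 531.21 = 50.5 °C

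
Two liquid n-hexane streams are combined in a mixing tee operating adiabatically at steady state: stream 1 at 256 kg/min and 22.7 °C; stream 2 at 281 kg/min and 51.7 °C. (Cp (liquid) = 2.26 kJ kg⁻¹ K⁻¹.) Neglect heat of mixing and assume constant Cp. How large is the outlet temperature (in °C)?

No heat crosses the boundary, so H_out = H_in.
Σ ṁᵢCp,ᵢTᵢ = 256×2.26×22.7 + 281×2.26×51.7 = 45966
Σ ṁᵢCp,ᵢ = 256×2.26 + 281×2.26 = 1213.6
T_out = 45966 / 1213.6 = 37.875 °C

T_out = 37.9 °C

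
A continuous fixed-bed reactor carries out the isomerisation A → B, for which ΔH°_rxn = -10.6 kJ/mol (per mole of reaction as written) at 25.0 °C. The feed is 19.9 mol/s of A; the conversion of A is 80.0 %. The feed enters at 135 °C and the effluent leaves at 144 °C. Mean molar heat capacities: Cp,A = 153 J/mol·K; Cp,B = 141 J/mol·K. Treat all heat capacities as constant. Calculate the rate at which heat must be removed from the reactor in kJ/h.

Q_out = 591000 kJ/h

Extent of reaction ξ = 0.800 × 19.9 = 15.92 mol/s
Reaction term: ξ·ΔH°_rxn = 15.92 × -10.6 = -168.75 kJ/s
Sensible, feed 135→25 °C: -334.92 kJ/s
Outlet flows (mol/s): A 3.98, B 15.92
Sensible, products 25→144 °C: 339.59 kJ/s
Q = ΔH = -164.08 kJ/s = -164.08 kW
Heat removed = 590700 kJ/h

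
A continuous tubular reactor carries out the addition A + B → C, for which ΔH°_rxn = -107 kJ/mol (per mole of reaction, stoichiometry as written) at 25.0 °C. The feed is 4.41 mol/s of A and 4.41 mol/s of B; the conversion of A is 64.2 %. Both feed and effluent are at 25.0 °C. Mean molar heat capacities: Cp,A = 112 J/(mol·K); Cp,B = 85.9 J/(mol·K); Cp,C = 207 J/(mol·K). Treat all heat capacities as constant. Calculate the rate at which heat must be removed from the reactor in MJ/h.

Q_out = 1090 MJ/h

Extent of reaction ξ = 0.642 × 4.41 = 2.8312 mol/s
Reaction term: ξ·ΔH°_rxn = 2.8312 × -107 = -302.94 kJ/s
Q = ΔH = -302.94 kJ/s = -302.94 kW
Heat removed = 1090.6 MJ/h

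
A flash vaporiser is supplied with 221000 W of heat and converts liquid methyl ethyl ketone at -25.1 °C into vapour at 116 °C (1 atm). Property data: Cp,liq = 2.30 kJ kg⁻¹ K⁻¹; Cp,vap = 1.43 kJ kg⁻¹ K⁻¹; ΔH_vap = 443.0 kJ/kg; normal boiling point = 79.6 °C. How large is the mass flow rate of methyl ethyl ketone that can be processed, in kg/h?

ṁ = 1080 kg/h

Δh = 2.30×(79.6−-25.1) + 443.0 + 1.43×(116−79.6) = 735.86 kJ/kg
Q = 221000 W = 221 kJ/s = 795600 kJ/h
ṁ = Q/Δh = 795600 / 735.86 = 1081.2 kg/h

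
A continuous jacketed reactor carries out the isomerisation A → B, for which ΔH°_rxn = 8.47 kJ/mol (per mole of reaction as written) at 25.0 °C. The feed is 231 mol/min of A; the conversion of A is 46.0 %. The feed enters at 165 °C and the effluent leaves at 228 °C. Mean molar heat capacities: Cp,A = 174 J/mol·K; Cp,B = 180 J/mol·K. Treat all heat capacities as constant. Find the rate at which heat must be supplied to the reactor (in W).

Extent of reaction ξ = 0.460 × 231 = 106.26 mol/min
Reaction term: ξ·ΔH°_rxn = 106.26 × 8.47 = 900.02 kJ/min
Sensible, feed 165→25 °C: -5627.2 kJ/min
Outlet flows (mol/min): A 124.74, B 106.26
Sensible, products 25→228 °C: 8288.8 kJ/min
Q = ΔH = 3561.7 kJ/min = 59.361 kW
Heat supplied = 59361 W

Q_in = 59400 W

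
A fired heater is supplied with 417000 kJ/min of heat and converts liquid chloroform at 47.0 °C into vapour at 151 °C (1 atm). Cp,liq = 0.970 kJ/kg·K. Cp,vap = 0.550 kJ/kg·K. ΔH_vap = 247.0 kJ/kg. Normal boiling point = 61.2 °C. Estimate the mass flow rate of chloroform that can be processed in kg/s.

Δh = 0.970×(61.2−47.0) + 247.0 + 0.550×(151−61.2) = 310.16 kJ/kg
Q = 417000 kJ/min = 6950 kJ/s = 6950 kJ/s
ṁ = Q/Δh = 6950 / 310.16 = 22.408 kg/s

ṁ = 22.4 kg/s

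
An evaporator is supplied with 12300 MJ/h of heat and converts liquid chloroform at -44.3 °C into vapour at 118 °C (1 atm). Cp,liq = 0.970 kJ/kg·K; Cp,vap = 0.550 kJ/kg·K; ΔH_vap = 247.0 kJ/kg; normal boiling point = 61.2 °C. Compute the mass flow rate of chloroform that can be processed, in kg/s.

ṁ = 8.98 kg/s

Δh = 0.970×(61.2−-44.3) + 247.0 + 0.550×(118−61.2) = 380.57 kJ/kg
Q = 12300 MJ/h = 3416.7 kJ/s = 3416.7 kJ/s
ṁ = Q/Δh = 3416.7 / 380.57 = 8.9776 kg/s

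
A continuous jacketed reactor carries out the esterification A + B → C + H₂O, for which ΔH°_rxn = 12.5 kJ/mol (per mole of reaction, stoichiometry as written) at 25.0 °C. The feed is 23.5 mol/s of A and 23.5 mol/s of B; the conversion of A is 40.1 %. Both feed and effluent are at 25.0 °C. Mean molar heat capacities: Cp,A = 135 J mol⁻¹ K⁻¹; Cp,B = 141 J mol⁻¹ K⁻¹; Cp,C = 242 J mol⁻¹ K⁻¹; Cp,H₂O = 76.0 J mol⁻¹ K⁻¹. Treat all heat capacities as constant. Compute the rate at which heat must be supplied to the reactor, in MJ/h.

Extent of reaction ξ = 0.401 × 23.5 = 9.4235 mol/s
Reaction term: ξ·ΔH°_rxn = 9.4235 × 12.5 = 117.79 kJ/s
Q = ΔH = 117.79 kJ/s = 117.79 kW
Heat supplied = 424.06 MJ/h

Q_in = 424 MJ/h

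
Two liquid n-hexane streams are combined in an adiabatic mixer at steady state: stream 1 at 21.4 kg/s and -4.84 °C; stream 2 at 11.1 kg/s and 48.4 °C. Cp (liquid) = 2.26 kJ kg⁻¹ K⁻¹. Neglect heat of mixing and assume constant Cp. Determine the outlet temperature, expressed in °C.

Adiabatic, steady state ⇒ Σ ṁᵢCp,ᵢ(T_out − Tᵢ) = 0
T_out = Σ ṁᵢCp,ᵢTᵢ / Σ ṁᵢCp,ᵢ
      = 980.08 / 73.45 = 13.344 °C

T_out = 13.3 °C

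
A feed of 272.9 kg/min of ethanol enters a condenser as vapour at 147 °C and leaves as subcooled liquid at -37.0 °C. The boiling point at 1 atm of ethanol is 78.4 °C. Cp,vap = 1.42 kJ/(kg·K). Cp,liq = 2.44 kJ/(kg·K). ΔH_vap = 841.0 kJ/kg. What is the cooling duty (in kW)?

vapour 147→78.4 °C: -97.412 kJ/kg
condensation at 78.4 °C: -841 kJ/kg
liquid 78.4→-37.0 °C: -281.58 kJ/kg
Δh = -97.412 + -841 + -281.58 = -1220 kJ/kg
Q = ṁ·Δh = 272.9 kg/min × -1220 kJ/kg = -332930 kJ/min
|Q| = 5548.9 kW

Q_c = 5550 kW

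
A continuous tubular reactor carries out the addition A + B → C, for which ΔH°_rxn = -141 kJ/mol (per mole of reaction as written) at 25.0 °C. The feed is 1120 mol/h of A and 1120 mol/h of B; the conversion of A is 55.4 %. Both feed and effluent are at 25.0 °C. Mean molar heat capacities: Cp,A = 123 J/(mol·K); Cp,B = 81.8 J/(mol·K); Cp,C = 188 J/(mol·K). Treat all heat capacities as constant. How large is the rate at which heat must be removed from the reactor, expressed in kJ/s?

Extent of reaction ξ = 0.554 × 1120 = 620.48 mol/h
Reaction term: ξ·ΔH°_rxn = 620.48 × -141 = -87488 kJ/h
Q = ΔH = -87488 kJ/h = -24.302 kW
Heat removed = 24.302 kJ/s

Q_out = 24.3 kJ/s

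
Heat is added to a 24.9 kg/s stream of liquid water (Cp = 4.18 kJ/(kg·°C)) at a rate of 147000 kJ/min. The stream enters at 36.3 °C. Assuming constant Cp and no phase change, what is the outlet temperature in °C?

T_out = 59.8 °C

Q = 147000 kJ/min = 2450 kJ/s
ΔT = Q/(ṁ·Cp) = 2450/(24.9×4.18) = 23.539 K
T_out = 36.3 + 23.539 = 59.839 °C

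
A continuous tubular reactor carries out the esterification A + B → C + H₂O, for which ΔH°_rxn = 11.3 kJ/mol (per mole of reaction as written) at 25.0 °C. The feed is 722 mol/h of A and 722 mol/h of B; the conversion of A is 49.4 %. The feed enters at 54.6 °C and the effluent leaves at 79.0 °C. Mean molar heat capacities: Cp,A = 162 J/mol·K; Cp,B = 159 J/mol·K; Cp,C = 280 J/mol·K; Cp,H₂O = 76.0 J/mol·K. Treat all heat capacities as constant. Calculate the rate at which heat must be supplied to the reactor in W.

Q_in = 2880 W

Extent of reaction ξ = 0.494 × 722 = 356.67 mol/h
Reaction term: ξ·ΔH°_rxn = 356.67 × 11.3 = 4030.3 kJ/h
Sensible, feed 54.6→25 °C: -6860.2 kJ/h
Outlet flows (mol/h): A 365.33, B 365.33, C 356.67, H₂O 356.67
Sensible, products 25→79.0 °C: 13189 kJ/h
Q = ΔH = 10359 kJ/h = 2.8776 kW
Heat supplied = 2877.6 W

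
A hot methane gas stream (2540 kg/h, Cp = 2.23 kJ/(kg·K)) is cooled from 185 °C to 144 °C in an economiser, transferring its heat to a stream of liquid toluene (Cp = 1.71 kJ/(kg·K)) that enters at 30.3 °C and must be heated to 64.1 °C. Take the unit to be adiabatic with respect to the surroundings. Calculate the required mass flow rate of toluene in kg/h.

ṁ_c = 4020 kg/h

Heat released by hot stream: Q = 2540 × 2.23 × (185 − 144) = 232230 kJ/h
Energy balance on cold side (adiabatic exchanger): Q = ṁ_c·Cp_c·(T_c,out − T_c,in)
ṁ_c = 232230 / [1.71 × (64.1 − 30.3)] = 4018 kg/h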